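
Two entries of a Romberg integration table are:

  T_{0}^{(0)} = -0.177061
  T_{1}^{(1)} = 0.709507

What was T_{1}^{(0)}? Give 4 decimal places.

From T_{1}^{(1)} = (4·T_{1}^{(0)} − T_{0}^{(0)})/3, solve for T_{1}^{(0)}:
4·T_{1}^{(0)} = 3·0.709507 + (-0.177061) = 1.951460
T_{1}^{(0)} = 0.487865

0.4879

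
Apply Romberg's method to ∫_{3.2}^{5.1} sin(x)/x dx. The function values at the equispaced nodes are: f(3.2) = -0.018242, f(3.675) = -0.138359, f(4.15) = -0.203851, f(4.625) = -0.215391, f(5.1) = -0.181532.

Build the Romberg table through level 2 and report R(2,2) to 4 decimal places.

R(0,0) (trapezoid, 1 panel, h=1.9000): -0.189785
R(1,0) (trapezoid, 2 panels, h=0.9500): -0.288551
R(2,0) (trapezoid, 4 panels, h=0.4750): -0.312307
R(1,1) = -0.288551 + (-0.288551 − (-0.189785))/3 = -0.321473
R(2,1) = -0.312307 + (-0.312307 − (-0.288551))/3 = -0.320226
R(2,2) = -0.320226 + (-0.320226 − (-0.321473))/15 = -0.320143

-0.3201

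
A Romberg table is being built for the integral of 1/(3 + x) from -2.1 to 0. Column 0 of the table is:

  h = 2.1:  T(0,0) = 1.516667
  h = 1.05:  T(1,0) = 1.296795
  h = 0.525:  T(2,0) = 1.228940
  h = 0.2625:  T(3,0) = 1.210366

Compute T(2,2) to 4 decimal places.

Richardson extrapolation on the trapezoidal column (denominator 4−1=3):
T(1,1) = 1.296795 + (1.296795 − 1.516667)/3 = 1.223504
T(2,1) = 1.228940 + (1.228940 − 1.296795)/3 = 1.206322
T(2,2) = (16·1.206322 − 1.223504) / 15 = 1.205177

1.2052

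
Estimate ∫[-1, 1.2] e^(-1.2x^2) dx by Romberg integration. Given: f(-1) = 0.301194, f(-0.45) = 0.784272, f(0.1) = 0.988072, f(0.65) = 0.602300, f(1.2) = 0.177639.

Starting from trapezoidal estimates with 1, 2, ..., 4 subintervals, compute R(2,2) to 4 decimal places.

R(0,0) (trapezoid, 1 panel, h=2.2000): 0.526716
R(1,0) (trapezoid, 2 panels, h=1.1000): 1.350237
R(2,0) (trapezoid, 4 panels, h=0.5500): 1.437733
R(1,1) = 1.350237 + (1.350237 − 0.526716)/3 = 1.624744
R(2,1) = 1.437733 + (1.437733 − 1.350237)/3 = 1.466898
R(2,2) = 1.466898 + (1.466898 − 1.624744)/15 = 1.456375

1.4564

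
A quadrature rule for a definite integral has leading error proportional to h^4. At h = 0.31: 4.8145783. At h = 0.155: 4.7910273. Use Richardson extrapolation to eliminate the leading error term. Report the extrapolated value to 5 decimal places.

Extrapolated value = (16·A(h/2) − A(h)) / (16 − 1)
= (16·4.7910273 − 4.8145783) / 15
= 71.8418585 / 15 = 4.7894572

4.78946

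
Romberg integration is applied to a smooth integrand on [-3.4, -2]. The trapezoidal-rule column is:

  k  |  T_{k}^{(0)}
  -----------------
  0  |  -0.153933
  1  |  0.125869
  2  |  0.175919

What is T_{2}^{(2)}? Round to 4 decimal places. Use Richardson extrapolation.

Richardson extrapolation on the trapezoidal column (denominator 4−1=3):
T_{1}^{(1)} = (4·0.125869 − (-0.153933)) / 3 = 0.219136
T_{2}^{(1)} = (4·0.175919 − 0.125869) / 3 = 0.192602
T_{2}^{(2)} = 0.192602 + (0.192602 − 0.219136)/15 = 0.190833

0.1908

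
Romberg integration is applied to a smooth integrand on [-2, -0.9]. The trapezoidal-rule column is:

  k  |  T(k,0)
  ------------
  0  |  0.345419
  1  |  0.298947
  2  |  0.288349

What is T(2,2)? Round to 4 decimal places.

T(1,1) = (4·0.298947 − 0.345419) / 3 = 0.283456
T(2,1) = (4·0.288349 − 0.298947) / 3 = 0.284816
T(2,2) = 0.284816 + (0.284816 − 0.283456)/15 = 0.284907

0.2849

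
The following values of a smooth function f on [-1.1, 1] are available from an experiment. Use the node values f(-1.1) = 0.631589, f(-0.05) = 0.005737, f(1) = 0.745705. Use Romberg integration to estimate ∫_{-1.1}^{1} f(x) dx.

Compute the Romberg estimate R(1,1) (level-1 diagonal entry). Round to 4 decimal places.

0.4901

R(0,0) (trapezoid, 1 panel, h=2.1000): 1.446159
R(1,0) (trapezoid, 2 panels, h=1.0500): 0.729103
R(1,1) = 0.729103 + (0.729103 − 1.446159)/3 = 0.490084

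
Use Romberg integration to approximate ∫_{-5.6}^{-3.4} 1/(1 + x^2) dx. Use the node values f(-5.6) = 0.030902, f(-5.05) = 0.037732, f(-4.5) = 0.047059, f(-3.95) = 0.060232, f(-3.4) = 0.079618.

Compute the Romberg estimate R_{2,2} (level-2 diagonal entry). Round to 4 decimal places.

R_{0,0} (trapezoid, 1 panel, h=2.2000): 0.121572
R_{1,0} (trapezoid, 2 panels, h=1.1000): 0.112551
R_{2,0} (trapezoid, 4 panels, h=0.5500): 0.110156
R_{1,1} = 0.112551 + (0.112551 − 0.121572)/3 = 0.109544
R_{2,1} = 0.110156 + (0.110156 − 0.112551)/3 = 0.109358
R_{2,2} = 0.109358 + (0.109358 − 0.109544)/15 = 0.109346

0.1093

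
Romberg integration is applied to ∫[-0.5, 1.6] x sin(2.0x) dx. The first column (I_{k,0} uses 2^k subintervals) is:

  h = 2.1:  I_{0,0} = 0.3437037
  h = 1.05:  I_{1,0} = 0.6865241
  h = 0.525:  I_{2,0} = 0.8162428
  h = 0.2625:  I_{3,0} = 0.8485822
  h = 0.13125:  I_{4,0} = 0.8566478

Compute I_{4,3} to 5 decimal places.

0.85933

Richardson extrapolation on the trapezoidal column (denominator 4−1=3):
I_{2,1} = (4·0.8162428 − 0.6865241) / 3 = 0.8594824
I_{3,1} = 0.8485822 + (0.8485822 − 0.8162428)/3 = 0.8593620
I_{4,1} = 0.8566478 + (0.8566478 − 0.8485822)/3 = 0.8593363
I_{3,2} = 0.8593620 + (0.8593620 − 0.8594824)/15 = 0.8593540
I_{4,2} = (16·0.8593363 − 0.8593620) / 15 = 0.8593346
I_{4,3} = (64·0.8593346 − 0.8593540) / 63 = 0.8593343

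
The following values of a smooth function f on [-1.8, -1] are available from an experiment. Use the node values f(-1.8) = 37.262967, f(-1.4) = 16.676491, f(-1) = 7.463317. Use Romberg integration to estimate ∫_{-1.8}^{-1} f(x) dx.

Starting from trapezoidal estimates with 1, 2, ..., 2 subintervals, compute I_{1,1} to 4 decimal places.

14.8576

I_{0,0} (trapezoid, 1 panel, h=0.8000): 17.890514
I_{1,0} (trapezoid, 2 panels, h=0.4000): 15.615853
I_{1,1} = 15.615853 + (15.615853 − 17.890514)/3 = 14.857633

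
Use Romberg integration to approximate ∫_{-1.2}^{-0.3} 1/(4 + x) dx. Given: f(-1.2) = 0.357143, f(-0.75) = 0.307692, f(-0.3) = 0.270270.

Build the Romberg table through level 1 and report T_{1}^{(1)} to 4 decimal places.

0.2787

T_{0}^{(0)} (trapezoid, 1 panel, h=0.9000): 0.282336
T_{1}^{(0)} (trapezoid, 2 panels, h=0.4500): 0.279629
T_{1}^{(1)} = 0.279629 + (0.279629 − 0.282336)/3 = 0.278727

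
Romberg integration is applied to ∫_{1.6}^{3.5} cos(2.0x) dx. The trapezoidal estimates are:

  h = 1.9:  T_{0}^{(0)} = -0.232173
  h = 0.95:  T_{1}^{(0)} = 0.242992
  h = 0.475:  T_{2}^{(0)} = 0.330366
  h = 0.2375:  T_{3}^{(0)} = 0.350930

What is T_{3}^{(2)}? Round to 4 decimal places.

0.3577

T_{2}^{(1)} = (4·0.330366 − 0.242992) / 3 = 0.359491
T_{3}^{(1)} = 0.350930 + (0.350930 − 0.330366)/3 = 0.357785
T_{3}^{(2)} = (16·0.357785 − 0.359491) / 15 = 0.357671
(Column j=1 coincides with Simpson's rule on the same nodes.)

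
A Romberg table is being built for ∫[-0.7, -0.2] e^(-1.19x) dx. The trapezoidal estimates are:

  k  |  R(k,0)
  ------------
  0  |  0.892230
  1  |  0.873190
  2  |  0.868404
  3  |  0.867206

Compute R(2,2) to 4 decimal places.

Richardson extrapolation on the trapezoidal column (denominator 4−1=3):
R(1,1) = (4·0.873190 − 0.892230) / 3 = 0.866843
R(2,1) = (4·0.868404 − 0.873190) / 3 = 0.866809
R(2,2) = 0.866809 + (0.866809 − 0.866843)/15 = 0.866807

0.8668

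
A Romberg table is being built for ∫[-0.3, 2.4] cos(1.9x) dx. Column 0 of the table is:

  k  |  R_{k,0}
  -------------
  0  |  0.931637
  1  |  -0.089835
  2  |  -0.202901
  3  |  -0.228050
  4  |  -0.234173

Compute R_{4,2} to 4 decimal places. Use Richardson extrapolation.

-0.2362

Richardson extrapolation on the trapezoidal column (denominator 4−1=3):
R_{3,1} = (4·(-0.228050) − (-0.202901)) / 3 = -0.236433
R_{4,1} = (4·(-0.234173) − (-0.228050)) / 3 = -0.236214
R_{4,2} = -0.236214 + (-0.236214 − (-0.236433))/15 = -0.236199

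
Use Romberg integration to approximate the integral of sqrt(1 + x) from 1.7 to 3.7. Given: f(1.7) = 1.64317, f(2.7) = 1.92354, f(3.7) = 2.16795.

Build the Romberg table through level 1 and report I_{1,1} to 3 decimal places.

I_{0,0} (trapezoid, 1 panel, h=2.0000): 3.81112
I_{1,0} (trapezoid, 2 panels, h=1.0000): 3.82910
I_{1,1} = 3.82910 + (3.82910 − 3.81112)/3 = 3.83509

3.835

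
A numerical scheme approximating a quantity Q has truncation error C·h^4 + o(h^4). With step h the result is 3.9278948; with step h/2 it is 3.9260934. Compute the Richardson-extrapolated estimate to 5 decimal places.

3.92597

The leading error scales as h^4; refining by a factor of 2 reduces it by 2^4 = 16.
Extrapolated value = (16·A(h/2) − A(h)) / (16 − 1)
= (16·3.9260934 − 3.9278948) / 15
= 58.8895996 / 15 = 3.9259733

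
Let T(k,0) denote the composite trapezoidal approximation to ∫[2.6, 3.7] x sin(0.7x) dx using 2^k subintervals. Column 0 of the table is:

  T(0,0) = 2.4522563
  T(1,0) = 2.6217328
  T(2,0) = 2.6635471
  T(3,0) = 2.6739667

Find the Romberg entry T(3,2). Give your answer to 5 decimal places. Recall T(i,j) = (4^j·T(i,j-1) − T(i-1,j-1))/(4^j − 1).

2.67744

Richardson extrapolation on the trapezoidal column (denominator 4−1=3):
T(2,1) = (4·2.6635471 − 2.6217328) / 3 = 2.6774852
T(3,1) = 2.6739667 + (2.6739667 − 2.6635471)/3 = 2.6774399
T(3,2) = 2.6774399 + (2.6774399 − 2.6774852)/15 = 2.6774369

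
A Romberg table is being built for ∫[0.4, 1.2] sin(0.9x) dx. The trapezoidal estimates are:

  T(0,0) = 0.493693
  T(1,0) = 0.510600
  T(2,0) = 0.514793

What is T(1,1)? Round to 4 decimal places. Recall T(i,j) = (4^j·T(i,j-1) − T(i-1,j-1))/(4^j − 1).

T(1,1) = (4·0.510600 − 0.493693) / 3 = 0.516236

0.5162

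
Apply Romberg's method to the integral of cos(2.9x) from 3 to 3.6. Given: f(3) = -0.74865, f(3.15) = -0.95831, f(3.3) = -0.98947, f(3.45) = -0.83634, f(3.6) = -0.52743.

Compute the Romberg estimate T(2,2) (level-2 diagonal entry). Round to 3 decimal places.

-0.522

T(0,0) (trapezoid, 1 panel, h=0.6000): -0.38282
T(1,0) (trapezoid, 2 panels, h=0.3000): -0.48825
T(2,0) (trapezoid, 4 panels, h=0.1500): -0.51332
T(1,1) = -0.48825 + (-0.48825 − (-0.38282))/3 = -0.52339
T(2,1) = -0.51332 + (-0.51332 − (-0.48825))/3 = -0.52168
T(2,2) = -0.52168 + (-0.52168 − (-0.52339))/15 = -0.52157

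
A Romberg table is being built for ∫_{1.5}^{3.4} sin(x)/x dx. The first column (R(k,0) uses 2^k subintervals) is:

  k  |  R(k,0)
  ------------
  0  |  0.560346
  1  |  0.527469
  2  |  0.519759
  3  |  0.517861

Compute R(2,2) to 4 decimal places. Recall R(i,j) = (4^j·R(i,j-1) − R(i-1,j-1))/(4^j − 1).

Richardson extrapolation on the trapezoidal column (denominator 4−1=3):
R(1,1) = (4·0.527469 − 0.560346) / 3 = 0.516510
R(2,1) = (4·0.519759 − 0.527469) / 3 = 0.517189
R(2,2) = (16·0.517189 − 0.516510) / 15 = 0.517234

0.5172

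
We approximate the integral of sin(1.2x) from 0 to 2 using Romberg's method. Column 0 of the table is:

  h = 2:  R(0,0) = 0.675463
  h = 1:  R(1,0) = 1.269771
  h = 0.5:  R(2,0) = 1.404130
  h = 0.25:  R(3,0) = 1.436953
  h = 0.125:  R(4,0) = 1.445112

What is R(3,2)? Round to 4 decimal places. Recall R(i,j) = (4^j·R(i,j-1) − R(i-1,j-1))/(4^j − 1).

1.4478

R(2,1) = (4·1.404130 − 1.269771) / 3 = 1.448916
R(3,1) = (4·1.436953 − 1.404130) / 3 = 1.447894
R(3,2) = (16·1.447894 − 1.448916) / 15 = 1.447826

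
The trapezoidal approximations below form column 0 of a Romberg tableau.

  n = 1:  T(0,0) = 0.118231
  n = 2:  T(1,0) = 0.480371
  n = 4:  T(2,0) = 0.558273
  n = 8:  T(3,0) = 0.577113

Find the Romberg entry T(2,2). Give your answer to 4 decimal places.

0.5831

Richardson extrapolation on the trapezoidal column (denominator 4−1=3):
T(1,1) = (4·0.480371 − 0.118231) / 3 = 0.601084
T(2,1) = 0.558273 + (0.558273 − 0.480371)/3 = 0.584240
T(2,2) = 0.584240 + (0.584240 − 0.601084)/15 = 0.583117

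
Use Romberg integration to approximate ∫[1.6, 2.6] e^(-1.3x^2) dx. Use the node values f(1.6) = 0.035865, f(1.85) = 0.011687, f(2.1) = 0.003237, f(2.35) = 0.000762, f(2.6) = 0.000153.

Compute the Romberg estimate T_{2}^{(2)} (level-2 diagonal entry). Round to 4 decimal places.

0.0077

T_{0}^{(0)} (trapezoid, 1 panel, h=1.0000): 0.018009
T_{1}^{(0)} (trapezoid, 2 panels, h=0.5000): 0.010623
T_{2}^{(0)} (trapezoid, 4 panels, h=0.2500): 0.008424
T_{1}^{(1)} = 0.010623 + (0.010623 − 0.018009)/3 = 0.008161
T_{2}^{(1)} = 0.008424 + (0.008424 − 0.010623)/3 = 0.007691
T_{2}^{(2)} = 0.007691 + (0.007691 − 0.008161)/15 = 0.007660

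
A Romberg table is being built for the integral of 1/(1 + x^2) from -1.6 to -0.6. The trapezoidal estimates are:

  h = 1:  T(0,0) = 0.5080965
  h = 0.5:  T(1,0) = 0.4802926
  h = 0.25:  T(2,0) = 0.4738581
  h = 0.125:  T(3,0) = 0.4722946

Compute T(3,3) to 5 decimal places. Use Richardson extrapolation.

T(1,1) = (4·0.4802926 − 0.5080965) / 3 = 0.4710246
T(2,1) = (4·0.4738581 − 0.4802926) / 3 = 0.4717133
T(3,1) = 0.4722946 + (0.4722946 − 0.4738581)/3 = 0.4717734
T(2,2) = 0.4717133 + (0.4717133 − 0.4710246)/15 = 0.4717592
T(3,2) = 0.4717734 + (0.4717734 − 0.4717133)/15 = 0.4717774
T(3,3) = (64·0.4717774 − 0.4717592) / 63 = 0.4717777

0.47178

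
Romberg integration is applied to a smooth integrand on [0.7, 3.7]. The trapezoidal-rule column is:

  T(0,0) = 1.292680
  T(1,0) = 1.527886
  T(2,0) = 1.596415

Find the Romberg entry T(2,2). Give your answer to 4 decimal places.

T(1,1) = 1.527886 + (1.527886 − 1.292680)/3 = 1.606288
T(2,1) = (4·1.596415 − 1.527886) / 3 = 1.619258
T(2,2) = (16·1.619258 − 1.606288) / 15 = 1.620123

1.6201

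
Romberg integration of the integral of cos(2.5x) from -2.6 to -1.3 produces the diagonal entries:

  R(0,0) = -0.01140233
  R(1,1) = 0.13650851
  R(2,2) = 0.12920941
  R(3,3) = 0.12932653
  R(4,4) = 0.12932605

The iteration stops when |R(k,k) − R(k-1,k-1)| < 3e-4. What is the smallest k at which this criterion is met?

|R(1,1) − R(0,0)| = 0.14791084 ≥ 3e-4
|R(2,2) − R(1,1)| = 0.00729910 ≥ 3e-4
|R(3,3) − R(2,2)| = 0.00011712 < 3e-4

k = 3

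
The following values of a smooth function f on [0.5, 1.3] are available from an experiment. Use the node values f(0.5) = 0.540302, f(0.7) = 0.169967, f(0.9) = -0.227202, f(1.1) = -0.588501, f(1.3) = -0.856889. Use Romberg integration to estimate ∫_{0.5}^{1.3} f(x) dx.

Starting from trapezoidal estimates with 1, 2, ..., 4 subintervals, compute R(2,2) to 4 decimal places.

R(0,0) (trapezoid, 1 panel, h=0.8000): -0.126635
R(1,0) (trapezoid, 2 panels, h=0.4000): -0.154198
R(2,0) (trapezoid, 4 panels, h=0.2000): -0.160806
R(1,1) = -0.154198 + (-0.154198 − (-0.126635))/3 = -0.163386
R(2,1) = -0.160806 + (-0.160806 − (-0.154198))/3 = -0.163009
R(2,2) = -0.163009 + (-0.163009 − (-0.163386))/15 = -0.162984

-0.1630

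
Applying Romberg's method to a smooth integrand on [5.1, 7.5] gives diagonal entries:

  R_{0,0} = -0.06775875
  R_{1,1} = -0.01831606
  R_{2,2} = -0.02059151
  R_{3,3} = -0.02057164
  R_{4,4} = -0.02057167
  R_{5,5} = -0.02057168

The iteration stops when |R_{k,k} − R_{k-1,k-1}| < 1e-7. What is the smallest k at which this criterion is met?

k = 4

|R_{1,1} − R_{0,0}| = 0.04944269 ≥ 1e-7
|R_{2,2} − R_{1,1}| = 0.00227545 ≥ 1e-7
|R_{3,3} − R_{2,2}| = 0.00001987 ≥ 1e-7
|R_{4,4} − R_{3,3}| = 0.00000003 < 1e-7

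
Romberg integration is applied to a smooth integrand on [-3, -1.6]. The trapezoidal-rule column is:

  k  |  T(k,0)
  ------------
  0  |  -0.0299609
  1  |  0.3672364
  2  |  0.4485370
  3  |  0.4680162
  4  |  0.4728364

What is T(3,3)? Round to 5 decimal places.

0.47444

T(1,1) = 0.3672364 + (0.3672364 − (-0.0299609))/3 = 0.4996355
T(2,1) = 0.4485370 + (0.4485370 − 0.3672364)/3 = 0.4756372
T(3,1) = (4·0.4680162 − 0.4485370) / 3 = 0.4745093
T(2,2) = 0.4756372 + (0.4756372 − 0.4996355)/15 = 0.4740373
T(3,2) = (16·0.4745093 − 0.4756372) / 15 = 0.4744341
T(3,3) = 0.4744341 + (0.4744341 − 0.4740373)/63 = 0.4744404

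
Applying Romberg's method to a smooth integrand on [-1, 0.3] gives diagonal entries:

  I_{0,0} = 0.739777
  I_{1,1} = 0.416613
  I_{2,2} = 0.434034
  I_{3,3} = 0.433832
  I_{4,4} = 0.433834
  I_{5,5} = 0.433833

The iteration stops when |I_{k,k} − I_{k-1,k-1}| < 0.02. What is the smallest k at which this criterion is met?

|I_{1,1} − I_{0,0}| = 0.323164 ≥ 0.02
|I_{2,2} − I_{1,1}| = 0.017421 < 0.02

k = 2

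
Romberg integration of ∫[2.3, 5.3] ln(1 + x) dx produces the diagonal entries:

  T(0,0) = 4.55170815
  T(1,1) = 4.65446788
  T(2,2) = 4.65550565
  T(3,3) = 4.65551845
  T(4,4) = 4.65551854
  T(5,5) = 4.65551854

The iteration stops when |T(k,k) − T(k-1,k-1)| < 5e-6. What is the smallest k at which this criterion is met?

k = 4

|T(1,1) − T(0,0)| = 0.10275973 ≥ 5e-6
|T(2,2) − T(1,1)| = 0.00103777 ≥ 5e-6
|T(3,3) − T(2,2)| = 0.00001280 ≥ 5e-6
|T(4,4) − T(3,3)| = 0.00000009 < 5e-6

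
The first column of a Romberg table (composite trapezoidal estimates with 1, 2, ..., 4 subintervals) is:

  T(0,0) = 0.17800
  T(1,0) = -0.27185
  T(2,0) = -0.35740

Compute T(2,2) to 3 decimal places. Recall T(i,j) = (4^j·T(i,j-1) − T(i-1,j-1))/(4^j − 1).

-0.384

Richardson extrapolation on the trapezoidal column (denominator 4−1=3):
T(1,1) = (4·(-0.27185) − 0.17800) / 3 = -0.42180
T(2,1) = (4·(-0.35740) − (-0.27185)) / 3 = -0.38592
T(2,2) = -0.38592 + (-0.38592 − (-0.42180))/15 = -0.38353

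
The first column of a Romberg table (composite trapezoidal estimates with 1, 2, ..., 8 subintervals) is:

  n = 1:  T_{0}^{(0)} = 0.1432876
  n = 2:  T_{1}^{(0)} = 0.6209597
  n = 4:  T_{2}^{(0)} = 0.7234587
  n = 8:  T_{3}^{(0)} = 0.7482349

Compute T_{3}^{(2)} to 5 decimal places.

0.75642

T_{2}^{(1)} = (4·0.7234587 − 0.6209597) / 3 = 0.7576250
T_{3}^{(1)} = (4·0.7482349 − 0.7234587) / 3 = 0.7564936
T_{3}^{(2)} = 0.7564936 + (0.7564936 − 0.7576250)/15 = 0.7564182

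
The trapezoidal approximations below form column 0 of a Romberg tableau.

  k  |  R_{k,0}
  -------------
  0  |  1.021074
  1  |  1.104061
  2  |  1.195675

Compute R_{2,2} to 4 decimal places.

R_{1,1} = (4·1.104061 − 1.021074) / 3 = 1.131723
R_{2,1} = 1.195675 + (1.195675 − 1.104061)/3 = 1.226213
R_{2,2} = (16·1.226213 − 1.131723) / 15 = 1.232512

1.2325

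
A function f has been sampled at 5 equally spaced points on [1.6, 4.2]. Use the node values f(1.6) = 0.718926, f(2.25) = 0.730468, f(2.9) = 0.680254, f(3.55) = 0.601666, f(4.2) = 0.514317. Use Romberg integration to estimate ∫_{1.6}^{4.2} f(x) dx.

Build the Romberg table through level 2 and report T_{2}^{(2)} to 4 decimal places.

T_{0}^{(0)} (trapezoid, 1 panel, h=2.6000): 1.603216
T_{1}^{(0)} (trapezoid, 2 panels, h=1.3000): 1.685938
T_{2}^{(0)} (trapezoid, 4 panels, h=0.6500): 1.708856
T_{1}^{(1)} = 1.685938 + (1.685938 − 1.603216)/3 = 1.713512
T_{2}^{(1)} = 1.708856 + (1.708856 − 1.685938)/3 = 1.716495
T_{2}^{(2)} = 1.716495 + (1.716495 − 1.713512)/15 = 1.716694

1.7167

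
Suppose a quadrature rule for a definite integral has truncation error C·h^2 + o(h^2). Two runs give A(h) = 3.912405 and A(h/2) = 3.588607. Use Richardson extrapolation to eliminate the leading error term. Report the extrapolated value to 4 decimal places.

Extrapolated value = (4·A(h/2) − A(h)) / (4 − 1)
= (4·3.588607 − 3.912405) / 3
= 10.442023 / 3 = 3.480674

3.4807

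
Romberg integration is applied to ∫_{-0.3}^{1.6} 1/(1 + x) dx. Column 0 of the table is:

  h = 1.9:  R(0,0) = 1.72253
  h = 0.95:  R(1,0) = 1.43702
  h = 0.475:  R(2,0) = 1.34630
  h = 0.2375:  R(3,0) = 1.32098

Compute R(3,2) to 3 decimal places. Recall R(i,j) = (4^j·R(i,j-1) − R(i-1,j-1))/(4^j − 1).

1.312

Richardson extrapolation on the trapezoidal column (denominator 4−1=3):
R(2,1) = 1.34630 + (1.34630 − 1.43702)/3 = 1.31606
R(3,1) = (4·1.32098 − 1.34630) / 3 = 1.31254
R(3,2) = 1.31254 + (1.31254 − 1.31606)/15 = 1.31231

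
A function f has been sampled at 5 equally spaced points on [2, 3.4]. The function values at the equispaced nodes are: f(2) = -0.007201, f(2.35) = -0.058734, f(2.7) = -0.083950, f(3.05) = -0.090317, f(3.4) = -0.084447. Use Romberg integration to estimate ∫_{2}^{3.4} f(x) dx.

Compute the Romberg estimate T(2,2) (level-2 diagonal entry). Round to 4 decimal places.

-0.0998

T(0,0) (trapezoid, 1 panel, h=1.4000): -0.064154
T(1,0) (trapezoid, 2 panels, h=0.7000): -0.090842
T(2,0) (trapezoid, 4 panels, h=0.3500): -0.097589
T(1,1) = -0.090842 + (-0.090842 − (-0.064154))/3 = -0.099738
T(2,1) = -0.097589 + (-0.097589 − (-0.090842))/3 = -0.099838
T(2,2) = -0.099838 + (-0.099838 − (-0.099738))/15 = -0.099845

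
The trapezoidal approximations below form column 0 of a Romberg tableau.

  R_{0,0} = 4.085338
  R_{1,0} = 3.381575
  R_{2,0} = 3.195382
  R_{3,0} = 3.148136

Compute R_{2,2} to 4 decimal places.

3.1324

R_{1,1} = 3.381575 + (3.381575 − 4.085338)/3 = 3.146987
R_{2,1} = (4·3.195382 − 3.381575) / 3 = 3.133318
R_{2,2} = 3.133318 + (3.133318 − 3.146987)/15 = 3.132407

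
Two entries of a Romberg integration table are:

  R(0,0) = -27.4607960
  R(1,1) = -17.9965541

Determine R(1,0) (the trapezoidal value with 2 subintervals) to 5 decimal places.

From R(1,1) = (4·R(1,0) − R(0,0))/3, solve for R(1,0):
4·R(1,0) = 3·(-17.9965541) + (-27.4607960) = -81.4504583
R(1,0) = -20.3626146

-20.36261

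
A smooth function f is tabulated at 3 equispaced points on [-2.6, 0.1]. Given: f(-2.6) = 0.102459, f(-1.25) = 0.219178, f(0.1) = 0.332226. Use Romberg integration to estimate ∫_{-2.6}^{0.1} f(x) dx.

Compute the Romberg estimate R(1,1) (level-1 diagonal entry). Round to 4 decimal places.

0.5901

R(0,0) (trapezoid, 1 panel, h=2.7000): 0.586825
R(1,0) (trapezoid, 2 panels, h=1.3500): 0.589303
R(1,1) = 0.589303 + (0.589303 − 0.586825)/3 = 0.590129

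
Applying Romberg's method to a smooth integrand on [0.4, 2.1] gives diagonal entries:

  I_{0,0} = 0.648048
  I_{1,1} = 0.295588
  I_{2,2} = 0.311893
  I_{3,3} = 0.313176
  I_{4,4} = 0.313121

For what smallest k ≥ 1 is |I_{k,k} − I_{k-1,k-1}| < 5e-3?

k = 3

|I_{1,1} − I_{0,0}| = 0.352460 ≥ 5e-3
|I_{2,2} − I_{1,1}| = 0.016305 ≥ 5e-3
|I_{3,3} − I_{2,2}| = 0.001283 < 5e-3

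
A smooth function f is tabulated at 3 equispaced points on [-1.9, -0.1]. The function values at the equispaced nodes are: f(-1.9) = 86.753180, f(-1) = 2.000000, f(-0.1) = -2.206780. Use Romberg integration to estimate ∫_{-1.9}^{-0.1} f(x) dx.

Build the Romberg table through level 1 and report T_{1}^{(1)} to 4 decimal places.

27.7639

T_{0}^{(0)} (trapezoid, 1 panel, h=1.8000): 76.091760
T_{1}^{(0)} (trapezoid, 2 panels, h=0.9000): 39.845880
T_{1}^{(1)} = 39.845880 + (39.845880 − 76.091760)/3 = 27.763920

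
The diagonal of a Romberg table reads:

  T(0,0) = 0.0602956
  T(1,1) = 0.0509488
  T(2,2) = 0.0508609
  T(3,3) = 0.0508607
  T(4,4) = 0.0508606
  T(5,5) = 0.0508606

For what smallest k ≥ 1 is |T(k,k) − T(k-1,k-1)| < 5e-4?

k = 2

|T(1,1) − T(0,0)| = 0.0093468 ≥ 5e-4
|T(2,2) − T(1,1)| = 0.0000879 < 5e-4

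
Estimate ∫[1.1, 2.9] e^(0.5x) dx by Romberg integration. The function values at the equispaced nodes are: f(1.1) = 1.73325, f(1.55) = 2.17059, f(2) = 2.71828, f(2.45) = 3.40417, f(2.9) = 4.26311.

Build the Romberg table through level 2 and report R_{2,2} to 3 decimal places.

5.060

R_{0,0} (trapezoid, 1 panel, h=1.8000): 5.39672
R_{1,0} (trapezoid, 2 panels, h=0.9000): 5.14481
R_{2,0} (trapezoid, 4 panels, h=0.4500): 5.08105
R_{1,1} = 5.14481 + (5.14481 − 5.39672)/3 = 5.06084
R_{2,1} = 5.08105 + (5.08105 − 5.14481)/3 = 5.05980
R_{2,2} = 5.05980 + (5.05980 − 5.06084)/15 = 5.05973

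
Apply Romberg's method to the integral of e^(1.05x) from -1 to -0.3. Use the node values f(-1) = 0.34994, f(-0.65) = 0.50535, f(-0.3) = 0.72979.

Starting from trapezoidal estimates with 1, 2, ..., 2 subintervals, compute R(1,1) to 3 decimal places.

R(0,0) (trapezoid, 1 panel, h=0.7000): 0.37791
R(1,0) (trapezoid, 2 panels, h=0.3500): 0.36583
R(1,1) = 0.36583 + (0.36583 − 0.37791)/3 = 0.36180

0.362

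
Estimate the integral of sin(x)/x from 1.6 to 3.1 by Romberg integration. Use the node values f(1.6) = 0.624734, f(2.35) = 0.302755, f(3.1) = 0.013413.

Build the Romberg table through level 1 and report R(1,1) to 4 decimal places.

R(0,0) (trapezoid, 1 panel, h=1.5000): 0.478610
R(1,0) (trapezoid, 2 panels, h=0.7500): 0.466371
R(1,1) = 0.466371 + (0.466371 − 0.478610)/3 = 0.462291

0.4623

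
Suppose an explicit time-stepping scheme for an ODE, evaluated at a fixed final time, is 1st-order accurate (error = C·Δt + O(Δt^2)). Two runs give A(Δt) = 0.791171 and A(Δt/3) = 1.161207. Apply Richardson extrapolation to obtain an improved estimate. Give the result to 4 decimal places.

1.3462

The leading error scales as Δt; refining by a factor of 3 reduces it by 3^1 = 3.
Extrapolated value = (3·A(Δt/3) − A(Δt)) / (3 − 1)
= (3·1.161207 − 0.791171) / 2
= 2.692450 / 2 = 1.346225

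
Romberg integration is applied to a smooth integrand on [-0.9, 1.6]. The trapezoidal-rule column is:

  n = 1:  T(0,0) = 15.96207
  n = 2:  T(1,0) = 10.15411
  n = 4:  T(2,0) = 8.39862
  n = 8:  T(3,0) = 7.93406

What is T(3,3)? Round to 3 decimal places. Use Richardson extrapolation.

7.777

T(1,1) = (4·10.15411 − 15.96207) / 3 = 8.21812
T(2,1) = (4·8.39862 − 10.15411) / 3 = 7.81346
T(3,1) = (4·7.93406 − 8.39862) / 3 = 7.77921
T(2,2) = (16·7.81346 − 8.21812) / 15 = 7.78648
T(3,2) = 7.77921 + (7.77921 − 7.81346)/15 = 7.77693
T(3,3) = 7.77693 + (7.77693 − 7.78648)/63 = 7.77678
(Column j=1 coincides with Simpson's rule on the same nodes.)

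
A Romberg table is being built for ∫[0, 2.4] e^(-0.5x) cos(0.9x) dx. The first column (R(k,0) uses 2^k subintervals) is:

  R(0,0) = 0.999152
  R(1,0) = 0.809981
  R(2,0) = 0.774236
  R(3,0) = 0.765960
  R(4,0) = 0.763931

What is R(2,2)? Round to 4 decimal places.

Richardson extrapolation on the trapezoidal column (denominator 4−1=3):
R(1,1) = 0.809981 + (0.809981 − 0.999152)/3 = 0.746924
R(2,1) = 0.774236 + (0.774236 − 0.809981)/3 = 0.762321
R(2,2) = 0.762321 + (0.762321 − 0.746924)/15 = 0.763347
(Column j=1 coincides with Simpson's rule on the same nodes.)

0.7633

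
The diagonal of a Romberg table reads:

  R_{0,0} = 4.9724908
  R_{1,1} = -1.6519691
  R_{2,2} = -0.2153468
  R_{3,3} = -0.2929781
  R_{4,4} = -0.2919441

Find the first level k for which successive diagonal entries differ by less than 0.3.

k = 3

|R_{1,1} − R_{0,0}| = 6.6244599 ≥ 0.3
|R_{2,2} − R_{1,1}| = 1.4366223 ≥ 0.3
|R_{3,3} − R_{2,2}| = 0.0776313 < 0.3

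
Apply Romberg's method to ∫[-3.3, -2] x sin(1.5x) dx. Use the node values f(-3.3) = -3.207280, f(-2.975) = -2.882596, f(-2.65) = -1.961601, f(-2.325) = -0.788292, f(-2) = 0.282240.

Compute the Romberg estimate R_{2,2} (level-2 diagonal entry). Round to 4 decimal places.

-2.3325

R_{0,0} (trapezoid, 1 panel, h=1.3000): -1.901276
R_{1,0} (trapezoid, 2 panels, h=0.6500): -2.225679
R_{2,0} (trapezoid, 4 panels, h=0.3250): -2.305878
R_{1,1} = -2.225679 + (-2.225679 − (-1.901276))/3 = -2.333813
R_{2,1} = -2.305878 + (-2.305878 − (-2.225679))/3 = -2.332611
R_{2,2} = -2.332611 + (-2.332611 − (-2.333813))/15 = -2.332531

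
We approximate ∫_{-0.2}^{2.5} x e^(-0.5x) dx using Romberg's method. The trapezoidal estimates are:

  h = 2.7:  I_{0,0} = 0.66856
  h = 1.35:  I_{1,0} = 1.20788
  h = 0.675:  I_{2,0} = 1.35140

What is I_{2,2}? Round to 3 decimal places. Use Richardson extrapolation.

Richardson extrapolation on the trapezoidal column (denominator 4−1=3):
I_{1,1} = 1.20788 + (1.20788 − 0.66856)/3 = 1.38765
I_{2,1} = 1.35140 + (1.35140 − 1.20788)/3 = 1.39924
I_{2,2} = 1.39924 + (1.39924 − 1.38765)/15 = 1.40001

1.400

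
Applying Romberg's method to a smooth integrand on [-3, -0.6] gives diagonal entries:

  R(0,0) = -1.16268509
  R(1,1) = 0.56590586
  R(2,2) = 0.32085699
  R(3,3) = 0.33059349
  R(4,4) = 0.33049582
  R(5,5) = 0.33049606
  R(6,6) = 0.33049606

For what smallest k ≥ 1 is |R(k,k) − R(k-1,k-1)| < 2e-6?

|R(1,1) − R(0,0)| = 1.72859095 ≥ 2e-6
|R(2,2) − R(1,1)| = 0.24504887 ≥ 2e-6
|R(3,3) − R(2,2)| = 0.00973650 ≥ 2e-6
|R(4,4) − R(3,3)| = 0.00009767 ≥ 2e-6
|R(5,5) − R(4,4)| = 0.00000024 < 2e-6

k = 5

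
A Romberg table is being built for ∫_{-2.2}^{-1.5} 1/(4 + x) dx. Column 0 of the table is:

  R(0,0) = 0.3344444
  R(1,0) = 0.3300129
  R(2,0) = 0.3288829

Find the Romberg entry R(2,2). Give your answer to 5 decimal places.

0.32850

Richardson extrapolation on the trapezoidal column (denominator 4−1=3):
R(1,1) = (4·0.3300129 − 0.3344444) / 3 = 0.3285357
R(2,1) = 0.3288829 + (0.3288829 − 0.3300129)/3 = 0.3285062
R(2,2) = 0.3285062 + (0.3285062 − 0.3285357)/15 = 0.3285042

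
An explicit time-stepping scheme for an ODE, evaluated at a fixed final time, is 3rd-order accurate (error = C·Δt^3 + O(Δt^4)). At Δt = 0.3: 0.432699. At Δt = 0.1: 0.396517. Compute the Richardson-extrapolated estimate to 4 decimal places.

0.3951

The leading error scales as Δt^3; refining by a factor of 3 reduces it by 3^3 = 27.
Extrapolated value = (27·A(Δt/3) − A(Δt)) / (27 − 1)
= (27·0.396517 − 0.432699) / 26
= 10.273260 / 26 = 0.395125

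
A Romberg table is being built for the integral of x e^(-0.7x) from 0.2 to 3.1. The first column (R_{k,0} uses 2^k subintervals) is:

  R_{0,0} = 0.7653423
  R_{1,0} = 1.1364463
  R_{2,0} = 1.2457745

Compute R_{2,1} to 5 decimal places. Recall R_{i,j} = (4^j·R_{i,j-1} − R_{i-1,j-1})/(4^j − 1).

Richardson extrapolation on the trapezoidal column (denominator 4−1=3):
R_{2,1} = 1.2457745 + (1.2457745 − 1.1364463)/3 = 1.2822172

1.28222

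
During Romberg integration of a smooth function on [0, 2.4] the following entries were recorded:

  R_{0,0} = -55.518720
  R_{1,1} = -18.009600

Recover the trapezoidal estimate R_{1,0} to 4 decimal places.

From R_{1,1} = (4·R_{1,0} − R_{0,0})/3, solve for R_{1,0}:
4·R_{1,0} = 3·(-18.009600) + (-55.518720) = -109.547520
R_{1,0} = -27.386880

-27.3869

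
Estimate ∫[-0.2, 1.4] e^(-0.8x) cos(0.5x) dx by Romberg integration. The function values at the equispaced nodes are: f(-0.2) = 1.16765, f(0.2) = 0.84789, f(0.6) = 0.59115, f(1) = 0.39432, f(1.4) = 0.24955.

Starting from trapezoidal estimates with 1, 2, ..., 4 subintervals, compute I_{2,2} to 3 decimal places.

I_{0,0} (trapezoid, 1 panel, h=1.6000): 1.13376
I_{1,0} (trapezoid, 2 panels, h=0.8000): 1.03980
I_{2,0} (trapezoid, 4 panels, h=0.4000): 1.01678
I_{1,1} = 1.03980 + (1.03980 − 1.13376)/3 = 1.00848
I_{2,1} = 1.01678 + (1.01678 − 1.03980)/3 = 1.00911
I_{2,2} = 1.00911 + (1.00911 − 1.00848)/15 = 1.00915

1.009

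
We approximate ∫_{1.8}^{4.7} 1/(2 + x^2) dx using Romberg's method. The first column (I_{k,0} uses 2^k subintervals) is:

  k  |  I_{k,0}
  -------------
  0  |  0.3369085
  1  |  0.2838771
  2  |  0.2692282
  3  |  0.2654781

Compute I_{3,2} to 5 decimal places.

Richardson extrapolation on the trapezoidal column (denominator 4−1=3):
I_{2,1} = 0.2692282 + (0.2692282 − 0.2838771)/3 = 0.2643452
I_{3,1} = 0.2654781 + (0.2654781 − 0.2692282)/3 = 0.2642281
I_{3,2} = (16·0.2642281 − 0.2643452) / 15 = 0.2642203

0.26422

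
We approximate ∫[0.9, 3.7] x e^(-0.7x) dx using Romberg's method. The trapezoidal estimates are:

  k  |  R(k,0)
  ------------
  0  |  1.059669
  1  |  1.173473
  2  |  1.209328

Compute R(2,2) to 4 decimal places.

Richardson extrapolation on the trapezoidal column (denominator 4−1=3):
R(1,1) = (4·1.173473 − 1.059669) / 3 = 1.211408
R(2,1) = (4·1.209328 − 1.173473) / 3 = 1.221280
R(2,2) = (16·1.221280 − 1.211408) / 15 = 1.221938
(Column j=1 coincides with Simpson's rule on the same nodes.)

1.2219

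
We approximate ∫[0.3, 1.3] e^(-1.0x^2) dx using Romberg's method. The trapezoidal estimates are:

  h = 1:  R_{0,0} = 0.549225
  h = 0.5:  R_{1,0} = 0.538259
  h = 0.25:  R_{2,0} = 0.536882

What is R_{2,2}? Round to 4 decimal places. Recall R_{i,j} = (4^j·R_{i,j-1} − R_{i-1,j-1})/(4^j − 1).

0.5365

R_{1,1} = (4·0.538259 − 0.549225) / 3 = 0.534604
R_{2,1} = (4·0.536882 − 0.538259) / 3 = 0.536423
R_{2,2} = (16·0.536423 − 0.534604) / 15 = 0.536544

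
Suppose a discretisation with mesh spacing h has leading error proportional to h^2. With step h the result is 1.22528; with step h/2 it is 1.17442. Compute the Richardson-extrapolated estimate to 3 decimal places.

Extrapolated value = (4·A(h/2) − A(h)) / (4 − 1)
= (4·1.17442 − 1.22528) / 3
= 3.47240 / 3 = 1.15747

1.157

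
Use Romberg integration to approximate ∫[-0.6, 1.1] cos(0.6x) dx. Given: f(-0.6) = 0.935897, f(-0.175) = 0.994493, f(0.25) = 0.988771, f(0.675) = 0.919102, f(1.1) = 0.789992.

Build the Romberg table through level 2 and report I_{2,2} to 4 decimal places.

1.6090

I_{0,0} (trapezoid, 1 panel, h=1.7000): 1.467006
I_{1,0} (trapezoid, 2 panels, h=0.8500): 1.573958
I_{2,0} (trapezoid, 4 panels, h=0.4250): 1.600257
I_{1,1} = 1.573958 + (1.573958 − 1.467006)/3 = 1.609609
I_{2,1} = 1.600257 + (1.600257 − 1.573958)/3 = 1.609023
I_{2,2} = 1.609023 + (1.609023 − 1.609609)/15 = 1.608984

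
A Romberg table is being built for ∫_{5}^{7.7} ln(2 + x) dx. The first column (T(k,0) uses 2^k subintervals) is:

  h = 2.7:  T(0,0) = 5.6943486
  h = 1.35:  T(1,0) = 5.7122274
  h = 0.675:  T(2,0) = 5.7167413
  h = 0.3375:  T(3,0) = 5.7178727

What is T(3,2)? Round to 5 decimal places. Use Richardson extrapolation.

Richardson extrapolation on the trapezoidal column (denominator 4−1=3):
T(2,1) = 5.7167413 + (5.7167413 − 5.7122274)/3 = 5.7182459
T(3,1) = (4·5.7178727 − 5.7167413) / 3 = 5.7182498
T(3,2) = 5.7182498 + (5.7182498 − 5.7182459)/15 = 5.7182501

5.71825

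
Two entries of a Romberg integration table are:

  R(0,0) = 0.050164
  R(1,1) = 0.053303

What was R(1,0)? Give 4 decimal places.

0.0525

From R(1,1) = (4·R(1,0) − R(0,0))/3, solve for R(1,0):
4·R(1,0) = 3·0.053303 + 0.050164 = 0.210073
R(1,0) = 0.052518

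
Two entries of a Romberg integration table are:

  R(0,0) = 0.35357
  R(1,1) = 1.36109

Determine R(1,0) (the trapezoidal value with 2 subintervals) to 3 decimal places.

From R(1,1) = (4·R(1,0) − R(0,0))/3, solve for R(1,0):
4·R(1,0) = 3·1.36109 + 0.35357 = 4.43684
R(1,0) = 1.10921

1.109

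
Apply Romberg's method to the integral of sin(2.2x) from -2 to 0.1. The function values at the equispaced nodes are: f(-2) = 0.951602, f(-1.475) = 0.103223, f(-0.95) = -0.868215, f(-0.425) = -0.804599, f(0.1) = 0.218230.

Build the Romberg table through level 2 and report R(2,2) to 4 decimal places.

R(0,0) (trapezoid, 1 panel, h=2.1000): 1.228324
R(1,0) (trapezoid, 2 panels, h=1.0500): -0.297464
R(2,0) (trapezoid, 4 panels, h=0.5250): -0.516954
R(1,1) = -0.297464 + (-0.297464 − 1.228324)/3 = -0.806060
R(2,1) = -0.516954 + (-0.516954 − (-0.297464))/3 = -0.590117
R(2,2) = -0.590117 + (-0.590117 − (-0.806060))/15 = -0.575721

-0.5757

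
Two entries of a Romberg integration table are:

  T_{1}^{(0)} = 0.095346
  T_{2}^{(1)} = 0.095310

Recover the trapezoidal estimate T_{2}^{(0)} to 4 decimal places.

From T_{2}^{(1)} = (4·T_{2}^{(0)} − T_{1}^{(0)})/3, solve for T_{2}^{(0)}:
4·T_{2}^{(0)} = 3·0.095310 + 0.095346 = 0.381276
T_{2}^{(0)} = 0.095319

0.0953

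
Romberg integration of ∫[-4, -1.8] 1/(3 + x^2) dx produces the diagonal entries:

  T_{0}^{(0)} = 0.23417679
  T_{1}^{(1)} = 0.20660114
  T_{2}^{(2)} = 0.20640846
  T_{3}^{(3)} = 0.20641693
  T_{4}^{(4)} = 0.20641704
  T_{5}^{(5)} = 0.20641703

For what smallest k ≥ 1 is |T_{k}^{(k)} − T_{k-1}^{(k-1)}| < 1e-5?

k = 3

|T_{1}^{(1)} − T_{0}^{(0)}| = 0.02757565 ≥ 1e-5
|T_{2}^{(2)} − T_{1}^{(1)}| = 0.00019268 ≥ 1e-5
|T_{3}^{(3)} − T_{2}^{(2)}| = 0.00000847 < 1e-5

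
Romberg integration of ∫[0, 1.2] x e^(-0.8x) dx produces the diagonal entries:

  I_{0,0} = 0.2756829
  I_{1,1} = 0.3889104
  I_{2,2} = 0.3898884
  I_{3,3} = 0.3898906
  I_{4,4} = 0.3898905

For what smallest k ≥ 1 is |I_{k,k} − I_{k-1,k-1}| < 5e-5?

k = 3

|I_{1,1} − I_{0,0}| = 0.1132275 ≥ 5e-5
|I_{2,2} − I_{1,1}| = 0.0009780 ≥ 5e-5
|I_{3,3} − I_{2,2}| = 0.0000022 < 5e-5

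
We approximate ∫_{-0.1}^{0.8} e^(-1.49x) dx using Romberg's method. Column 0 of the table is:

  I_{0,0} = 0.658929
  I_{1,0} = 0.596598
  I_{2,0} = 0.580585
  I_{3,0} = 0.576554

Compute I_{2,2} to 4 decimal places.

I_{1,1} = 0.596598 + (0.596598 − 0.658929)/3 = 0.575821
I_{2,1} = (4·0.580585 − 0.596598) / 3 = 0.575247
I_{2,2} = 0.575247 + (0.575247 − 0.575821)/15 = 0.575209

0.5752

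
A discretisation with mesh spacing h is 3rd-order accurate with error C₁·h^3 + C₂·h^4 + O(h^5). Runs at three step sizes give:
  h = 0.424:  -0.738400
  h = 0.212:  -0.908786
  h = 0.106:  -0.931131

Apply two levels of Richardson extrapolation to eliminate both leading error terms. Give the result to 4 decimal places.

First eliminate the h^3 term (factor 2^3 = 8):
  B₁ = (8·(-0.908786) − (-0.738400))/7 = -0.933127
  B₂ = (8·(-0.931131) − (-0.908786))/7 = -0.934323
Then eliminate the h^4 term (factor 2^4 = 16):
  (16·(-0.934323) − (-0.933127))/15 = -0.934403

-0.9344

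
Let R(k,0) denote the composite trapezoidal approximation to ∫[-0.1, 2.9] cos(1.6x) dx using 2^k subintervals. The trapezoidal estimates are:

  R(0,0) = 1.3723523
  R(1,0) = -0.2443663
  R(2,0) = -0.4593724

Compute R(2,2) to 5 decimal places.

-0.51423

Richardson extrapolation on the trapezoidal column (denominator 4−1=3):
R(1,1) = -0.2443663 + (-0.2443663 − 1.3723523)/3 = -0.7832725
R(2,1) = (4·(-0.4593724) − (-0.2443663)) / 3 = -0.5310411
R(2,2) = -0.5310411 + (-0.5310411 − (-0.7832725))/15 = -0.5142257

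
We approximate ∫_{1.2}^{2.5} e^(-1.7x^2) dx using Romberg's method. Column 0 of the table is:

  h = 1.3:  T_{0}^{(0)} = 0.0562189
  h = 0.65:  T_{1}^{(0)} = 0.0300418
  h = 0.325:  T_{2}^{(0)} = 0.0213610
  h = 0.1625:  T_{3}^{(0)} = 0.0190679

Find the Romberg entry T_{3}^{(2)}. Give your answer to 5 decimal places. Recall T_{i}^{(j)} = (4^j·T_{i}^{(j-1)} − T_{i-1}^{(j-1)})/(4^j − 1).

0.01829

Richardson extrapolation on the trapezoidal column (denominator 4−1=3):
T_{2}^{(1)} = 0.0213610 + (0.0213610 − 0.0300418)/3 = 0.0184674
T_{3}^{(1)} = (4·0.0190679 − 0.0213610) / 3 = 0.0183035
T_{3}^{(2)} = (16·0.0183035 − 0.0184674) / 15 = 0.0182926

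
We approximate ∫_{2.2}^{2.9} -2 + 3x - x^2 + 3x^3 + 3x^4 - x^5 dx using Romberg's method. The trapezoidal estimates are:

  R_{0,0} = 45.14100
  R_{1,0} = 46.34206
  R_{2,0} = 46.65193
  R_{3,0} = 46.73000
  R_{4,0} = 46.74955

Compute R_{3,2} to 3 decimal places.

Richardson extrapolation on the trapezoidal column (denominator 4−1=3):
R_{2,1} = (4·46.65193 − 46.34206) / 3 = 46.75522
R_{3,1} = 46.73000 + (46.73000 − 46.65193)/3 = 46.75602
R_{3,2} = (16·46.75602 − 46.75522) / 15 = 46.75607
(Column j=1 coincides with Simpson's rule on the same nodes.)

46.756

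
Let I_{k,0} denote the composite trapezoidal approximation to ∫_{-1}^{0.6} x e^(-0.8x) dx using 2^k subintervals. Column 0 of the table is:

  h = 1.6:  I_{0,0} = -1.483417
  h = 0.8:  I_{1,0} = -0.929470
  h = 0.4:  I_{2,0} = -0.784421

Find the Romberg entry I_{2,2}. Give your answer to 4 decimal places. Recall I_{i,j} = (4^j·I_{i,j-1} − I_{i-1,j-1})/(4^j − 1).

Richardson extrapolation on the trapezoidal column (denominator 4−1=3):
I_{1,1} = (4·(-0.929470) − (-1.483417)) / 3 = -0.744821
I_{2,1} = -0.784421 + (-0.784421 − (-0.929470))/3 = -0.736071
I_{2,2} = (16·(-0.736071) − (-0.744821)) / 15 = -0.735488
(Column j=1 coincides with Simpson's rule on the same nodes.)

-0.7355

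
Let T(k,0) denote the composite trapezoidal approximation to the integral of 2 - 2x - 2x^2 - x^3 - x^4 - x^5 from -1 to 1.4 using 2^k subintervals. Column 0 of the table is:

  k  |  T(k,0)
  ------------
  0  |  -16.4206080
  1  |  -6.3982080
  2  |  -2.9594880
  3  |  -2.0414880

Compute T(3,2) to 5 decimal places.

Richardson extrapolation on the trapezoidal column (denominator 4−1=3):
T(2,1) = (4·(-2.9594880) − (-6.3982080)) / 3 = -1.8132480
T(3,1) = -2.0414880 + (-2.0414880 − (-2.9594880))/3 = -1.7354880
T(3,2) = -1.7354880 + (-1.7354880 − (-1.8132480))/15 = -1.7303040

-1.73030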